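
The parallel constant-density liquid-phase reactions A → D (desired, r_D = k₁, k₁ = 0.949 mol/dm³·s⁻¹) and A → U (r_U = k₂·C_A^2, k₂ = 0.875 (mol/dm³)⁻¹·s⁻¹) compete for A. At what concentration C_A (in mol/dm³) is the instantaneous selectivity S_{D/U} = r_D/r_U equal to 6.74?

S_{D/U} = (k₁/k₂)·C_A^-2 ⇒ C_A = (S·k₂/k₁)^(-0.5).
= (6.74×0.875/0.949)^(-0.5) = (6.214)^(-0.5) = 0.401 mol/dm³.

0.401 mol/dm³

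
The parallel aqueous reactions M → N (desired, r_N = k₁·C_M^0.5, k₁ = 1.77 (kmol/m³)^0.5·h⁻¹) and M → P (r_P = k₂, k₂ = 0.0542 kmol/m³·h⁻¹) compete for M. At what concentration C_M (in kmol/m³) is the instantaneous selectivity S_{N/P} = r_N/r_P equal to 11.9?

S_{N/P} = (k₁/k₂)·C_M^0.5 ⇒ C_M = (S·k₂/k₁)^(2).
= (11.9×0.0542/1.77)^(2) = (0.3644)^(2) = 0.133 kmol/m³.

0.133 kmol/m³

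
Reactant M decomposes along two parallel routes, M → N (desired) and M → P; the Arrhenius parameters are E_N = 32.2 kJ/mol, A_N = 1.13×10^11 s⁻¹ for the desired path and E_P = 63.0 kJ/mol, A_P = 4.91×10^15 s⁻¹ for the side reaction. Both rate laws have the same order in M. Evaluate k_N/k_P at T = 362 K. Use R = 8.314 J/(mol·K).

k_N/k_P = (A_N/A_P)·exp[−(E_N−E_P)/(RT)] = (A_N/A_P)·exp[(E_P−E_N)/(RT)].
(E_P−E_N)/(RT) = (63.0−32.2)×10³/(8.314×362) = 30800/3010 = 10.23.
k_N/k_P = (1.13×10^11/4.91×10^15)·exp(10.23) = 2.301×10^-5 × 27825 = 0.640.
Since E_N < E_P, lowering the temperature improves selectivity toward N.

0.640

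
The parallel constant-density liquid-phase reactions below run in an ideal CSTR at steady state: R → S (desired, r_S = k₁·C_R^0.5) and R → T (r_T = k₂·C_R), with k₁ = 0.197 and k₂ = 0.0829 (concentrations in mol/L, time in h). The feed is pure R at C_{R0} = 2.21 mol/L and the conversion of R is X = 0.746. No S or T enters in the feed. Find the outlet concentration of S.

1.25 mol/L

Exit C_R = C_{R0}(1−X) = 2.21×0.254 = 0.5613 mol/L.
In a CSTR the entire volume is at exit conditions, so r_S = 0.197×0.5613^0.5 = 0.1476 and r_T = 0.0829×0.5613 = 0.04654.
Fraction of consumed R going to S: r_S/(r_S+r_T) = 0.7603.
C_S = 0.7603·C_{R0}·X = 0.7603×2.21×0.746 = 1.25 mol/L.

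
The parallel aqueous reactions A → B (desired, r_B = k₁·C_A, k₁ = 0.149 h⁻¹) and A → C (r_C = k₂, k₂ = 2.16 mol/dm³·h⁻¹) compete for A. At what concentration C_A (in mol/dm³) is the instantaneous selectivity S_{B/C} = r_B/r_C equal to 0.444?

S_{B/C} = (k₁/k₂)·C_A ⇒ C_A = S·k₂/k₁.
= 0.444×2.16/0.149 = 6.44 mol/dm³.

6.44 mol/dm³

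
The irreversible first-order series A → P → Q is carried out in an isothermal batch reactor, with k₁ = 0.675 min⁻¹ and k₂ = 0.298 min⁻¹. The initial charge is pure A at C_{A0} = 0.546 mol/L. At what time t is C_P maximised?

2.17 min

The intermediate peaks when r₁ = r₂, i.e. k₁e^(−k₁t) = k₂e^(−k₂t), giving t_opt = ln(k₂/k₁)/(k₂−k₁).
= ln(0.298/0.675)/(0.298−0.675) = ln(0.4415)/-0.3770 = -0.8176/-0.3770 = 2.17 min.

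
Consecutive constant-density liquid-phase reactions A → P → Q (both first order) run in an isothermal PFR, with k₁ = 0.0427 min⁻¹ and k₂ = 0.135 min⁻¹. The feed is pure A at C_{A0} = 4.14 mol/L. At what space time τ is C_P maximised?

For first-order series the maximum of C_P occurs at τ_opt = ln(k₂/k₁)/(k₂−k₁).
= ln(0.135/0.0427)/(0.135−0.0427) = ln(3.162)/0.09230 = 1.151/0.09230 = 12.5 min.

12.5 min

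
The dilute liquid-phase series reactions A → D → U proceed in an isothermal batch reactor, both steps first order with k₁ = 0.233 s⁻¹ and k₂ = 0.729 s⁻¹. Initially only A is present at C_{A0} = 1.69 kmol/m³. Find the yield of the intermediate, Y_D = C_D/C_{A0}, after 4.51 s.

0.147

The intermediate concentration in a first-order A→B→C sequence is C_D = k₁C_{A0}(e^(−k₁t) − e^(−k₂t))/(k₂−k₁).
e^(−k₁t) = e^(−0.233×4.51) = e^(−1.051) = 0.3496; e^(−k₂t) = e^(−3.288) = 0.03734.
C_D = 0.233×1.69/(0.729−0.233) × (0.3496−0.03734) = 0.7939×0.3123 = 0.2479 kmol/m³.
Y_D = C_D/C_{A0} = 0.2479/1.69 = 0.147.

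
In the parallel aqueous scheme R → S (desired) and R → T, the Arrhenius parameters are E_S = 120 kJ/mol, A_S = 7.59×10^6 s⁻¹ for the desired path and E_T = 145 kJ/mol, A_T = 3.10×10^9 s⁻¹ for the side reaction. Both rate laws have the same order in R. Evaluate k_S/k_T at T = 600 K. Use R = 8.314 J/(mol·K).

With equal orders, S_{S/T} = k_S/k_T = (A_S/A_T)·exp[(E_T−E_S)/(RT)].
(E_T−E_S)/(RT) = (145−120)×10³/(8.314×600) = 25000/4988 = 5.012.
k_S/k_T = (7.59×10^6/3.10×10^9)·exp(5.012) = 0.002448 × 150.1 = 0.368.

0.368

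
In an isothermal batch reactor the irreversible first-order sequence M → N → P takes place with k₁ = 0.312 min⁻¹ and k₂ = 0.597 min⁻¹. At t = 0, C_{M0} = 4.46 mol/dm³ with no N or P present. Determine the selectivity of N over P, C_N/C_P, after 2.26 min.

1.03

For first-order series with pure M initially, C_N(t) = k₁C_{M0}/(k₂−k₁)·(e^(−k₁t) − e^(−k₂t)).
e^(−k₁t) = e^(−0.312×2.26) = e^(−0.7051) = 0.4940; e^(−k₂t) = e^(−1.349) = 0.2594.
C_N = 0.312×4.46/(0.597−0.312) × (0.4940−0.2594) = 4.883×0.2346 = 1.145 mol/dm³.
C_M = C_{M0}e^(−k₁t) = 2.203 mol/dm³, so C_P = C_{M0}−C_M−C_N = 1.111 mol/dm³; C_N/C_P = 1.03.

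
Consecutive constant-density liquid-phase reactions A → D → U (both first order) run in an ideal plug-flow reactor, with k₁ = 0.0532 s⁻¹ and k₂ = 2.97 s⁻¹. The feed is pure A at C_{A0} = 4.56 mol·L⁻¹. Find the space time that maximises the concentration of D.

1.38 s

For first-order series the maximum of C_D occurs at τ_opt = ln(k₂/k₁)/(k₂−k₁).
= ln(2.97/0.0532)/(2.97−0.0532) = ln(55.83)/2.917 = 4.022/2.917 = 1.38 s.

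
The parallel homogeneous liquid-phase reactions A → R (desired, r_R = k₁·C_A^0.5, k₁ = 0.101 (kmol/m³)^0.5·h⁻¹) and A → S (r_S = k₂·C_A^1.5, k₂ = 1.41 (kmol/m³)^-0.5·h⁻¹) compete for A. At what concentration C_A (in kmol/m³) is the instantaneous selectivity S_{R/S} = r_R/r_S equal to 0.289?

0.248 kmol/m³

S_{R/S} = (k₁/k₂)·C_A⁻¹ ⇒ C_A = (S·k₂/k₁)^(-1).
= (0.289×1.41/0.101)^(-1) = (4.035)^(-1) = 0.248 kmol/m³.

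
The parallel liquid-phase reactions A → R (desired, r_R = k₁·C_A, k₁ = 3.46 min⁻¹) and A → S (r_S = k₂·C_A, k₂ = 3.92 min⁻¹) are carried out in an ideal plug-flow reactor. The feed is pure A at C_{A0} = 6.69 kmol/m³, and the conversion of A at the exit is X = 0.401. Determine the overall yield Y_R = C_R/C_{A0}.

0.188

C_A = C_{A0}(1−X) = 4.007 kmol/m³.
Both paths are first order in A, so the instantaneous fraction to R is constant: dC_R/d(−C_A) = k₁/(k₁+k₂) = 0.4688.
C_R = 0.4688·(C_{A0}−C_A) = 0.4688×2.683 = 1.26 kmol/m³.
Y_R = C_R/C_{A0} = 1.258/6.69 = 0.188.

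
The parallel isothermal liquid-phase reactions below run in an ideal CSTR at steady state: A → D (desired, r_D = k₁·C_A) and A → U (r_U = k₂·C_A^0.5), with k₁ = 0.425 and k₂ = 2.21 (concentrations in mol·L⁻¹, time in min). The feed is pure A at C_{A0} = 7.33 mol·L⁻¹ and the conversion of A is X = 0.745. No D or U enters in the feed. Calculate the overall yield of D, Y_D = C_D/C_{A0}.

0.155

Exit C_A = C_{A0}(1−X) = 7.33×0.255 = 1.869 mol·L⁻¹.
In a CSTR the entire volume is at exit conditions, so r_D = 0.425×1.869 = 0.7944 and r_U = 2.21×1.869^0.5 = 3.021.
Fraction of consumed A going to D: r_D/(r_D+r_U) = 0.2082.
C_D = 0.2082·C_{A0}·X = 0.2082×7.33×0.745 = 1.14 mol·L⁻¹; Y_D = C_D/C_{A0} = 0.155.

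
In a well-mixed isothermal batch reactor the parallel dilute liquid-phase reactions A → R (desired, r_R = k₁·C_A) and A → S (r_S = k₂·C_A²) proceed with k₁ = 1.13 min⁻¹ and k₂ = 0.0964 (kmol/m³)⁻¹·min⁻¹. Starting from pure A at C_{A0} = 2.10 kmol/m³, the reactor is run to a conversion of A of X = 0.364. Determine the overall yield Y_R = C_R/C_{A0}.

0.318

C_A = C_{A0}(1−X) = 1.336 kmol/m³.
Along a PFR/batch, dC_R/dC_A = −r_R/(r_R+r_S) = −k₁/(k₁+k₂·C_A).
Integrating from C_{A0} to C_A: C_R = (1.13/0.0964)·ln[(1.13+0.0964·2.10)/(1.13+0.0964·1.34)] = 11.72·ln(1.332/1.259) = 0.6669 kmol/m³.
Y_R = C_R/C_{A0} = 0.6669/2.10 = 0.318.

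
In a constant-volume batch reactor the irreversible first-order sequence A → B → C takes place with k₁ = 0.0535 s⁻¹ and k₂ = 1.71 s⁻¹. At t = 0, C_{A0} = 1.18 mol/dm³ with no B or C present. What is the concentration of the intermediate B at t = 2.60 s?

0.0327 mol/dm³

The intermediate concentration in a first-order A→B→C sequence is C_B = k₁C_{A0}(e^(−k₁t) − e^(−k₂t))/(k₂−k₁).
e^(−k₁t) = e^(−0.0535×2.60) = e^(−0.1391) = 0.8701; e^(−k₂t) = e^(−4.446) = 0.01173.
C_B = 0.0535×1.18/(1.71−0.0535) × (0.8701−0.01173) = 0.03811×0.8584 = 0.03271 mol/dm³.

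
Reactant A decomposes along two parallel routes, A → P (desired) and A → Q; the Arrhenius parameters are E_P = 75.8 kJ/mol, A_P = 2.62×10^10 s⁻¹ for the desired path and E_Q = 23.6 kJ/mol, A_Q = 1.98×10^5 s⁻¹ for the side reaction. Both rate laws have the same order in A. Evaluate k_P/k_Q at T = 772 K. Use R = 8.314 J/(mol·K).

38.9

k_P/k_Q = (A_P/A_Q)·exp[−(E_P−E_Q)/(RT)] = (A_P/A_Q)·exp[(E_Q−E_P)/(RT)].
(E_Q−E_P)/(RT) = (23.6−75.8)×10³/(8.314×772) = -52200/6418 = -8.133.
k_P/k_Q = (2.62×10^10/1.98×10^5)·exp(-8.133) = 1.323×10^5 × 2.937×10^-4 = 38.9.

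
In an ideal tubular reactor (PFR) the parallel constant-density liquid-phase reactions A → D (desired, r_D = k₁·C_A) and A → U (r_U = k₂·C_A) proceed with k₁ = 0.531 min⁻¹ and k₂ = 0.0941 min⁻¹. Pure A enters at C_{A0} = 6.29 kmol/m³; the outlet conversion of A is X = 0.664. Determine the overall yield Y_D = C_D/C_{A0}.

C_A = C_{A0}(1−X) = 2.113 kmol/m³.
Both paths are first order in A, so the instantaneous fraction to D is constant: dC_D/d(−C_A) = k₁/(k₁+k₂) = 0.8495.
C_D = 0.8495·(C_{A0}−C_A) = 0.8495×4.177 = 3.55 kmol/m³.
Y_D = C_D/C_{A0} = 3.548/6.29 = 0.564.

0.564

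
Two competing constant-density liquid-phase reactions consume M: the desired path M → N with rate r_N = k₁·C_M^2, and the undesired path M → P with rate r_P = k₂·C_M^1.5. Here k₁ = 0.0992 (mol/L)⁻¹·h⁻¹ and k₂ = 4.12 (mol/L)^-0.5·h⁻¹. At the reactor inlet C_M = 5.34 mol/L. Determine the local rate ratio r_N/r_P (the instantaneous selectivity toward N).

S_{N/P} = r_N/r_P = (k₁·C_M^2)/(k₂·C_M^1.5) = (k₁/k₂)·C_M^0.5.
= (0.0992×5.340^2) / (4.12×5.340^1.5) = 2.829/50.84 = 0.0556.
Since the desired path is higher order in M, keeping C_M high (PFR or concentrated feed) favours N.

0.0556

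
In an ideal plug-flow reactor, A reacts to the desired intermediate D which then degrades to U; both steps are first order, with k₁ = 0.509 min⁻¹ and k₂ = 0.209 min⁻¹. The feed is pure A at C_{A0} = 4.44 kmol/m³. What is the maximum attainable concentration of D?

2.39 kmol/m³

At the optimum, C_{D,max}/C_{A0} = (k₁/k₂)^[k₂/(k₂−k₁)].
= (0.509/0.209)^(0.209/(0.209−0.509)) = (2.435)^(-0.6967) = 0.5379.
C_{D,max} = 0.5379×4.44 = 2.39 kmol/m³.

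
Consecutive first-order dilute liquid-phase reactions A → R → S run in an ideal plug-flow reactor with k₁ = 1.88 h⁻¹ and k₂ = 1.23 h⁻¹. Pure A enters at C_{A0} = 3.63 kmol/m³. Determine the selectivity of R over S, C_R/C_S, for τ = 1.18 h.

Solving the coupled first-order balances gives C_R(τ) = [k₁/(k₂−k₁)]·C_{A0}·(e^(−k₁τ) − e^(−k₂τ)).
e^(−k₁τ) = e^(−1.88×1.18) = e^(−2.218) = 0.1088; e^(−k₂τ) = e^(−1.451) = 0.2342.
C_R = 1.88×3.63/(1.23−1.88) × (0.1088−0.2342) = (-10.50)×(-0.1255) = 1.317 kmol/m³.
C_A = C_{A0}e^(−k₁τ) = 0.3949 kmol/m³, so C_S = C_{A0}−C_A−C_R = 1.918 kmol/m³; C_R/C_S = 0.687.

0.687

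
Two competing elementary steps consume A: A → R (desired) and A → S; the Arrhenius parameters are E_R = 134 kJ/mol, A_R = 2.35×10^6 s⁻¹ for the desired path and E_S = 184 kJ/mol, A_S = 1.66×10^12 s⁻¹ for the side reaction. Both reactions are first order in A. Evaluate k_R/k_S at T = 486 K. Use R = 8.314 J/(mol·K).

Since both paths have the same order in A, the concentration cancels and S_{R/S} = k_R/k_S = (A_R/A_S)·exp[(E_S−E_R)/(RT)].
(E_S−E_R)/(RT) = (184−134)×10³/(8.314×486) = 50000/4041 = 12.37.
k_R/k_S = (2.35×10^6/1.66×10^12)·exp(12.37) = 1.416×10^-6 × 2.367×10^5 = 0.335.
Since E_R < E_S, lowering the temperature improves selectivity toward R.

0.335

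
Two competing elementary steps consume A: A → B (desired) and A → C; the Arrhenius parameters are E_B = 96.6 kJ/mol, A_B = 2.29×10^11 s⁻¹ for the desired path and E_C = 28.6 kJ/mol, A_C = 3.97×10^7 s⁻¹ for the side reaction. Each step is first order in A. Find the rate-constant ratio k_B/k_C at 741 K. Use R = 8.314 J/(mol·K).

0.0928

k_B/k_C = (A_B/A_C)·exp[−(E_B−E_C)/(RT)] = (A_B/A_C)·exp[(E_C−E_B)/(RT)].
(E_C−E_B)/(RT) = (28.6−96.6)×10³/(8.314×741) = -68000/6161 = -11.04.
k_B/k_C = (2.29×10^11/3.97×10^7)·exp(-11.04) = 5768 × 1.608×10^-5 = 0.0928.
Since E_B > E_C, raising the temperature improves selectivity toward B.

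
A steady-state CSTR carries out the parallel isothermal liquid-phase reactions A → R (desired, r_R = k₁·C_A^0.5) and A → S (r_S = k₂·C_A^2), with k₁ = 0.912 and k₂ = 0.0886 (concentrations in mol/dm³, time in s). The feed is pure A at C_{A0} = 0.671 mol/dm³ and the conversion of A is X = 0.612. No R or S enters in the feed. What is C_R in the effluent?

Exit C_A = C_{A0}(1−X) = 0.671×0.388 = 0.2603 mol/dm³.
In a CSTR the entire volume is at exit conditions, so r_R = 0.912×0.2603^0.5 = 0.4653 and r_S = 0.0886×0.2603^2 = 0.006005.
Fraction of consumed A going to R: r_R/(r_R+r_S) = 0.9873.
C_R = 0.9873·C_{A0}·X = 0.9873×0.671×0.612 = 0.405 mol/dm³.

0.405 mol/dm³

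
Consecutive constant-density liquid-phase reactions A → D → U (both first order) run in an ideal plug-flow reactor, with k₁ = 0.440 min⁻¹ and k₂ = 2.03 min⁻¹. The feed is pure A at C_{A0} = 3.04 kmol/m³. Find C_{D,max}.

0.432 kmol/m³

At the optimum, C_{D,max}/C_{A0} = (k₁/k₂)^[k₂/(k₂−k₁)].
= (0.440/2.03)^(2.03/(2.03−0.440)) = (0.2167)^(1.277) = 0.1420.
C_{D,max} = 0.1420×3.04 = 0.432 kmol/m³.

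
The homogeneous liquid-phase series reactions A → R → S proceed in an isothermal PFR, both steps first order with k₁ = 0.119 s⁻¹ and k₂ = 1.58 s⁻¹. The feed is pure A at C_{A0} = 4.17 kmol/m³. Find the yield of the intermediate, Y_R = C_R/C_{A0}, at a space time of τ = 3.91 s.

0.0510

Solving the coupled first-order balances gives C_R(τ) = [k₁/(k₂−k₁)]·C_{A0}·(e^(−k₁τ) − e^(−k₂τ)).
e^(−k₁τ) = e^(−0.119×3.91) = e^(−0.4653) = 0.6280; e^(−k₂τ) = e^(−6.178) = 0.002075.
C_R = 0.119×4.17/(1.58−0.119) × (0.6280−0.002075) = 0.3397×0.6259 = 0.2126 kmol/m³.
Y_R = C_R/C_{A0} = 0.2126/4.17 = 0.0510.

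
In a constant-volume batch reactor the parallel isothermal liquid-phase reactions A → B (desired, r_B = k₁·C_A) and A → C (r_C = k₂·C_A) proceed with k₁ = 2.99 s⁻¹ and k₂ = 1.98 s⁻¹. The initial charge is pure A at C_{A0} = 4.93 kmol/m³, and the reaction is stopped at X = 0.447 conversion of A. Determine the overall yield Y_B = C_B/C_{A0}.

C_A = C_{A0}(1−X) = 2.726 kmol/m³.
Both paths are first order in A, so the instantaneous fraction to B is constant: dC_B/d(−C_A) = k₁/(k₁+k₂) = 0.6016.
C_B = 0.6016·(C_{A0}−C_A) = 0.6016×2.204 = 1.33 kmol/m³.
Y_B = C_B/C_{A0} = 1.326/4.93 = 0.269.

0.269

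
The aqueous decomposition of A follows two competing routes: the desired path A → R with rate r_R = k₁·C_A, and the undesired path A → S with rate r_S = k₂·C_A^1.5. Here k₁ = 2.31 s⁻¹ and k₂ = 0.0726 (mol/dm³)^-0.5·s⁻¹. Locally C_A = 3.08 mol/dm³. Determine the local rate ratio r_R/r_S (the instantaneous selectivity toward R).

18.1

S_{R/S} = r_R/r_S = (k₁·C_A)/(k₂·C_A^1.5) = (k₁/k₂)·C_A^-0.5.
= (2.31×3.080) / (0.0726×3.080^1.5) = 7.115/0.3924 = 18.1.
The undesired path is higher order in A, so low C_A (CSTR or dilute feed) favours R.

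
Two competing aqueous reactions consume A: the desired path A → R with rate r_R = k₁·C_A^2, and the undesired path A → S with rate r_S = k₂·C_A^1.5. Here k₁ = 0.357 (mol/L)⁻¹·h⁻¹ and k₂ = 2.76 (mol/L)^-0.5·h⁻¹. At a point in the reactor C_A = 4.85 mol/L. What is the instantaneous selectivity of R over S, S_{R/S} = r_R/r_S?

0.285

S_{R/S} = r_R/r_S = (k₁·C_A^2)/(k₂·C_A^1.5) = (k₁/k₂)·C_A^0.5.
= (0.357×4.850^2) / (2.76×4.850^1.5) = 8.398/29.48 = 0.285.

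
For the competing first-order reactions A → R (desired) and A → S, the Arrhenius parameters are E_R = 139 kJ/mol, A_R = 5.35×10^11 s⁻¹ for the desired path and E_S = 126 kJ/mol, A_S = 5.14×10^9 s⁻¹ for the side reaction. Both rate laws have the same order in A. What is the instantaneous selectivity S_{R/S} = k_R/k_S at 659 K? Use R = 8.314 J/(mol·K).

9.70

Since both paths have the same order in A, the concentration cancels and S_{R/S} = k_R/k_S = (A_R/A_S)·exp[(E_S−E_R)/(RT)].
(E_S−E_R)/(RT) = (126−139)×10³/(8.314×659) = -13000/5479 = -2.373.
k_R/k_S = (5.35×10^11/5.14×10^9)·exp(-2.373) = 104.1 × 0.09323 = 9.70.
Since E_R > E_S, raising the temperature improves selectivity toward R.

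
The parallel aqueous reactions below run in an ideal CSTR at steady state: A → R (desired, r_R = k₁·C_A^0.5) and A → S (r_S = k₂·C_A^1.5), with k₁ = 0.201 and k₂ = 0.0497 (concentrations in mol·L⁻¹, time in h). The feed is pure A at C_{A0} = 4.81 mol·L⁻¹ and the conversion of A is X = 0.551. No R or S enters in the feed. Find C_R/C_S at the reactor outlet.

Exit C_A = C_{A0}(1−X) = 4.81×0.449 = 2.160 mol·L⁻¹.
A CSTR operates uniformly at the exit composition, giving r_R = 0.2954 and r_S = 0.1577 (each k·C_A^n at C_A = 2.160).
Overall selectivity = C_R/C_S = r_Rτ/(r_Sτ) = r_R/r_S = 1.87.

1.87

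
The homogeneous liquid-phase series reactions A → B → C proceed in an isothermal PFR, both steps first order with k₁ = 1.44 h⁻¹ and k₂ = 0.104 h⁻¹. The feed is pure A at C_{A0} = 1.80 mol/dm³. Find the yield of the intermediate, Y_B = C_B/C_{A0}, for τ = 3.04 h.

Solving the coupled first-order balances gives C_B(τ) = [k₁/(k₂−k₁)]·C_{A0}·(e^(−k₁τ) − e^(−k₂τ)).
e^(−k₁τ) = e^(−1.44×3.04) = e^(−4.378) = 0.01256; e^(−k₂τ) = e^(−0.3162) = 0.7289.
C_B = 1.44×1.80/(0.104−1.44) × (0.01256−0.7289) = (-1.940)×(-0.7164) = 1.390 mol/dm³.
Y_B = C_B/C_{A0} = 1.390/1.80 = 0.772.

0.772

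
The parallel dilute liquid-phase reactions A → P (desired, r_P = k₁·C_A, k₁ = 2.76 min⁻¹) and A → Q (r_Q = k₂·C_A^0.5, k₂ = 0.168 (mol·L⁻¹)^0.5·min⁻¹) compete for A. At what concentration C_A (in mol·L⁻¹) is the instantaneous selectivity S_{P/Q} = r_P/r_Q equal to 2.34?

S_{P/Q} = (k₁/k₂)·C_A^0.5 ⇒ C_A = (S·k₂/k₁)^(2).
= (2.34×0.168/2.76)^(2) = (0.1424)^(2) = 0.0203 mol·L⁻¹.

0.0203 mol·L⁻¹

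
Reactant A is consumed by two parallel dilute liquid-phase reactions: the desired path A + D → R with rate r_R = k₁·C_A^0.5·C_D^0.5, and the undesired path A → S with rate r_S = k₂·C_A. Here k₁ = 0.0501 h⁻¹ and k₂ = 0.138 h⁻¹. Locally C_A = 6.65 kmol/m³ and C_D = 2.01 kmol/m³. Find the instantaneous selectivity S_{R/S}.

S_{R/S} = r_R/r_S = (k₁·C_A^0.5·C_D^0.5)/(k₂·C_A) = (k₁/k₂)·C_A^-0.5·C_D^0.5.
= (0.0501×6.650^0.5×2.010^0.5) / (0.138×6.650) = 0.1832/0.9177 = 0.200.
The undesired path is higher order in A, so low C_A (CSTR or dilute feed) favours R.

0.200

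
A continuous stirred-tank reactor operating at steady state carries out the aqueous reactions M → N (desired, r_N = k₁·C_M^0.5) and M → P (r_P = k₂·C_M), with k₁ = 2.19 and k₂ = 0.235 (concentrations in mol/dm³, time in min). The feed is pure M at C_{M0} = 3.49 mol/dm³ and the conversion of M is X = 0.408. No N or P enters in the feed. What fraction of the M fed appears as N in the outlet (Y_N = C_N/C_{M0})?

Exit C_M = C_{M0}(1−X) = 3.49×0.592 = 2.066 mol/dm³.
A CSTR operates uniformly at the exit composition, giving r_N = 3.148 and r_P = 0.4855 (each k·C_M^n at C_M = 2.066).
Fraction of consumed M going to N: r_N/(r_N+r_P) = 0.8664.
C_N = 0.8664·C_{M0}·X = 0.8664×3.49×0.408 = 1.23 mol/dm³; Y_N = C_N/C_{M0} = 0.353.

0.353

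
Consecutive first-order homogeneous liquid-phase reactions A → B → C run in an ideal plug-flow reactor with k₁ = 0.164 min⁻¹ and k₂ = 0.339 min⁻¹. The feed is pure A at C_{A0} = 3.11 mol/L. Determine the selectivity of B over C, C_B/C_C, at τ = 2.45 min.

1.95

The intermediate concentration in a first-order A→B→C sequence is C_B = k₁C_{A0}(e^(−k₁τ) − e^(−k₂τ))/(k₂−k₁).
e^(−k₁τ) = e^(−0.164×2.45) = e^(−0.4018) = 0.6691; e^(−k₂τ) = e^(−0.8306) = 0.4358.
C_B = 0.164×3.11/(0.339−0.164) × (0.6691−0.4358) = 2.915×0.2333 = 0.6800 mol/L.
C_A = C_{A0}e^(−k₁τ) = 2.081 mol/L, so C_C = C_{A0}−C_A−C_B = 0.3491 mol/L; C_B/C_C = 1.95.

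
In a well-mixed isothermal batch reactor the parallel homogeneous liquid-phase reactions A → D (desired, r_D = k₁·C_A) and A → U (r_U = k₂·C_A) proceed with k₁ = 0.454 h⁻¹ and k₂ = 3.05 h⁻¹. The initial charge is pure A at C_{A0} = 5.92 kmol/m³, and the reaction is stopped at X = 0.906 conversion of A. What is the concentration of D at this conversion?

C_A = C_{A0}(1−X) = 0.5565 kmol/m³.
Both paths are first order in A, so the instantaneous fraction to D is constant: dC_D/d(−C_A) = k₁/(k₁+k₂) = 0.1296.
C_D = 0.1296·(C_{A0}−C_A) = 0.1296×5.364 = 0.695 kmol/m³.

0.695 kmol/m³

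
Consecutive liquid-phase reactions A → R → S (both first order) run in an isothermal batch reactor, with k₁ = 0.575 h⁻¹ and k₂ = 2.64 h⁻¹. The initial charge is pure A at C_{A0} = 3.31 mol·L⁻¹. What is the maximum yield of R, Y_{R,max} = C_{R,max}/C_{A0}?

0.142

For a first-order series the maximum intermediate yield is C_{R,max}/C_{A0} = (k₁/k₂)^[k₂/(k₂−k₁)].
= (0.575/2.64)^(2.64/(2.64−0.575)) = (0.2178)^(1.278) = 0.1425.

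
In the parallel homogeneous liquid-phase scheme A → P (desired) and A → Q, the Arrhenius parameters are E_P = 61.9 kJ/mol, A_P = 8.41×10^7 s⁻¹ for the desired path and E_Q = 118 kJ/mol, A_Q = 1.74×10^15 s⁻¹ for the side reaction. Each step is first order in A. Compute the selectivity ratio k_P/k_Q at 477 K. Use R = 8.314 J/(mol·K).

0.0673

With equal orders, S_{P/Q} = k_P/k_Q = (A_P/A_Q)·exp[(E_Q−E_P)/(RT)].
(E_Q−E_P)/(RT) = (118−61.9)×10³/(8.314×477) = 56100/3966 = 14.15.
k_P/k_Q = (8.41×10^7/1.74×10^15)·exp(14.15) = 4.833×10^-8 × 1.392×10^6 = 0.0673.
Since E_P < E_Q, lowering the temperature improves selectivity toward P.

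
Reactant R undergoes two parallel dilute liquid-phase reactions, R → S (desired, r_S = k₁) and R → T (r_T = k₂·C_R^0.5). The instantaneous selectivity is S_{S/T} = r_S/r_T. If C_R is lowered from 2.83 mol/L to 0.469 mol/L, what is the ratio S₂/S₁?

S_{S/T} = (k₁/k₂)·C_R^-0.5, so S₂/S₁ = (C_{R,2}/C_{R,1})^-0.5.
= (0.469/2.83)^(-0.5) = (0.1657)^(-0.5) = 2.46.
Selectivity toward S rises as C_R falls — low-concentration operation is favoured.

2.46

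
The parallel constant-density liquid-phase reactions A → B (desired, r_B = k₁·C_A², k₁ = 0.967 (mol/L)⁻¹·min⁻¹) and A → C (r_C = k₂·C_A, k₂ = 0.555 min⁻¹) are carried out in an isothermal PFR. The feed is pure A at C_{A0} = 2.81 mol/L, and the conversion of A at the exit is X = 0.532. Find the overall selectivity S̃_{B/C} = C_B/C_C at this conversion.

3.47

C_A = C_{A0}(1−X) = 1.315 mol/L.
Along a PFR/batch, dC_C/dC_A = −r_C/(r_B+r_C) = −k₂/(k₂+k₁·C_A).
Integrating from C_{A0} to C_A: C_C = (0.555/0.967)·ln[(0.555+0.967·2.81)/(0.555+0.967·1.32)] = 0.5739·ln(3.272/1.827) = 0.3346 mol/L.
Then C_B = (C_{A0}−C_A) − C_C = 1.495 − 0.3346 = 1.160 mol/L.
S̃_{B/C} = C_B/C_C = 1.160/0.3346 = 3.47.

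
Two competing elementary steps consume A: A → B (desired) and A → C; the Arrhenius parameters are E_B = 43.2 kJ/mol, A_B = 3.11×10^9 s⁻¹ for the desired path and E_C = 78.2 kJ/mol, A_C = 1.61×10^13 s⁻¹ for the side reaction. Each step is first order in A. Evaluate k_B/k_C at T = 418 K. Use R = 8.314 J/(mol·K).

k_B/k_C = (A_B/A_C)·exp[−(E_B−E_C)/(RT)] = (A_B/A_C)·exp[(E_C−E_B)/(RT)].
(E_C−E_B)/(RT) = (78.2−43.2)×10³/(8.314×418) = 35000/3475 = 10.07.
k_B/k_C = (3.11×10^9/1.61×10^13)·exp(10.07) = 1.932×10^-4 × 23652 = 4.57.

4.57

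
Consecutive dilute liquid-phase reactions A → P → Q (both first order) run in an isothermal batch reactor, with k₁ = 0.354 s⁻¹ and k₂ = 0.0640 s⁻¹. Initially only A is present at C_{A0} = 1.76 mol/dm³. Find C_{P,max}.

1.21 mol/dm³

For a first-order series the maximum intermediate yield is C_{P,max}/C_{A0} = (k₁/k₂)^[k₂/(k₂−k₁)].
= (0.354/0.0640)^(0.0640/(0.0640−0.354)) = (5.531)^(-0.2207) = 0.6856.
C_{P,max} = 0.6856×1.76 = 1.21 mol/dm³.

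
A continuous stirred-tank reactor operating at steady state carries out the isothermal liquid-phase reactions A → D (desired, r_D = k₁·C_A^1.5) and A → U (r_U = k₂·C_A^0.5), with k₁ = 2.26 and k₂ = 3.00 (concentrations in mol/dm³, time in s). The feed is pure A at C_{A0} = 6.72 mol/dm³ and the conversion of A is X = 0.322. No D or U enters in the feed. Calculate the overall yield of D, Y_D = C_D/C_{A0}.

0.249

Exit C_A = C_{A0}(1−X) = 6.72×0.678 = 4.556 mol/dm³.
A CSTR operates uniformly at the exit composition, giving r_D = 21.98 and r_U = 6.404 (each k·C_A^n at C_A = 4.556).
Fraction of consumed A going to D: r_D/(r_D+r_U) = 0.7744.
C_D = 0.7744·C_{A0}·X = 0.7744×6.72×0.322 = 1.68 mol/dm³; Y_D = C_D/C_{A0} = 0.249.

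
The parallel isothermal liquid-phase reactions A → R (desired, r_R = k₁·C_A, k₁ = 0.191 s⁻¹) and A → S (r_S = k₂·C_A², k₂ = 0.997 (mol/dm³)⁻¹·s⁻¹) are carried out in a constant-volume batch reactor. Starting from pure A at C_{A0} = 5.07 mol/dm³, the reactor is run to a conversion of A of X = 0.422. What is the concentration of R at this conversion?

0.1000 mol/dm³

C_A = C_{A0}(1−X) = 2.930 mol/dm³.
Along a PFR/batch, dC_R/dC_A = −r_R/(r_R+r_S) = −k₁/(k₁+k₂·C_A).
Integrating from C_{A0} to C_A: C_R = (0.191/0.997)·ln[(0.191+0.997·5.07)/(0.191+0.997·2.93)] = 0.1916·ln(5.246/3.113) = 0.09999 mol/dm³.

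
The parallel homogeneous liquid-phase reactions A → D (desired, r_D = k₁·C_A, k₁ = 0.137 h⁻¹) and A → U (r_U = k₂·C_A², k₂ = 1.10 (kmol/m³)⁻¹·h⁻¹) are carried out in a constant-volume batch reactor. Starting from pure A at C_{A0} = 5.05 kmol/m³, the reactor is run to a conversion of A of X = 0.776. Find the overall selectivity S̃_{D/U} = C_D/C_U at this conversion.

C_A = C_{A0}(1−X) = 1.131 kmol/m³.
Along a PFR/batch, dC_D/dC_A = −r_D/(r_D+r_U) = −k₁/(k₁+k₂·C_A).
Integrating from C_{A0} to C_A: C_D = (0.137/1.10)·ln[(0.137+1.10·5.05)/(0.137+1.10·1.13)] = 0.1245·ln(5.692/1.381) = 0.1764 kmol/m³.
C_U = (C_{A0}−C_A)−C_D = 3.742 kmol/m³; S̃_{D/U} = 0.1764/3.742 = 0.0471.

0.0471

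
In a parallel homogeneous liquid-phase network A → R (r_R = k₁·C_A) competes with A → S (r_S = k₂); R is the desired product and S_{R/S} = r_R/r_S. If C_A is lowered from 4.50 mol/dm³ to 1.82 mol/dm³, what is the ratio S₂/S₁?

S_{R/S} = (k₁/k₂)·C_A, so S₂/S₁ = (C_{A,2}/C_{A,1}).
= 1.82/4.50 = 0.404.
Selectivity toward R falls as C_A falls — high-concentration operation is favoured.

0.404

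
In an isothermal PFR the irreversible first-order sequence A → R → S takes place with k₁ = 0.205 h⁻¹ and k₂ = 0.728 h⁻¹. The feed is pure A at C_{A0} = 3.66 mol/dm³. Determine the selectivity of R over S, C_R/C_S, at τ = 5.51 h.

0.215

Solving the coupled first-order balances gives C_R(τ) = [k₁/(k₂−k₁)]·C_{A0}·(e^(−k₁τ) − e^(−k₂τ)).
e^(−k₁τ) = e^(−0.205×5.51) = e^(−1.130) = 0.3232; e^(−k₂τ) = e^(−4.011) = 0.01811.
C_R = 0.205×3.66/(0.728−0.205) × (0.3232−0.01811) = 1.435×0.3051 = 0.4377 mol/dm³.
C_A = C_{A0}e^(−k₁τ) = 1.183 mol/dm³, so C_S = C_{A0}−C_A−C_R = 2.040 mol/dm³; C_R/C_S = 0.215.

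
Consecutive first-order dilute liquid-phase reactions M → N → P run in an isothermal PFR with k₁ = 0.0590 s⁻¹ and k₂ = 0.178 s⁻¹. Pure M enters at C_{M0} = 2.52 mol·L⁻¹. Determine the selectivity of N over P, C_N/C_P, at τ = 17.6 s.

0.313

For first-order series with pure M initially, C_N(τ) = k₁C_{M0}/(k₂−k₁)·(e^(−k₁τ) − e^(−k₂τ)).
e^(−k₁τ) = e^(−0.0590×17.6) = e^(−1.038) = 0.3540; e^(−k₂τ) = e^(−3.133) = 0.04360.
C_N = 0.0590×2.52/(0.178−0.0590) × (0.3540−0.04360) = 1.249×0.3104 = 0.3878 mol·L⁻¹.
C_M = C_{M0}e^(−k₁τ) = 0.8921 mol·L⁻¹, so C_P = C_{M0}−C_M−C_N = 1.240 mol·L⁻¹; C_N/C_P = 0.313.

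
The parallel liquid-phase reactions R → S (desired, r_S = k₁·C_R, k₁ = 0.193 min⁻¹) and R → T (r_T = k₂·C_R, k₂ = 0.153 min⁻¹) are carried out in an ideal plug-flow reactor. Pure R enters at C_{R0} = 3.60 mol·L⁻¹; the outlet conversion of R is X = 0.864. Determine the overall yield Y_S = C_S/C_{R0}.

0.482

C_R = C_{R0}(1−X) = 0.4896 mol·L⁻¹.
Both paths are first order in R, so the instantaneous fraction to S is constant: dC_S/d(−C_R) = k₁/(k₁+k₂) = 0.5578.
C_S = 0.5578·(C_{R0}−C_R) = 0.5578×3.110 = 1.73 mol·L⁻¹.
Y_S = C_S/C_{R0} = 1.735/3.60 = 0.482.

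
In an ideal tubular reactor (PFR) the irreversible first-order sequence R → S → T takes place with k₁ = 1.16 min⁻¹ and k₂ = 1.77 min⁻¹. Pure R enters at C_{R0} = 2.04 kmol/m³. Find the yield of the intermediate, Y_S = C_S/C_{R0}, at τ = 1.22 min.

0.242

Solving the coupled first-order balances gives C_S(τ) = [k₁/(k₂−k₁)]·C_{R0}·(e^(−k₁τ) − e^(−k₂τ)).
e^(−k₁τ) = e^(−1.16×1.22) = e^(−1.415) = 0.2429; e^(−k₂τ) = e^(−2.159) = 0.1154.
C_S = 1.16×2.04/(1.77−1.16) × (0.2429−0.1154) = 3.879×0.1275 = 0.4945 kmol/m³.
Y_S = C_S/C_{R0} = 0.4945/2.04 = 0.242.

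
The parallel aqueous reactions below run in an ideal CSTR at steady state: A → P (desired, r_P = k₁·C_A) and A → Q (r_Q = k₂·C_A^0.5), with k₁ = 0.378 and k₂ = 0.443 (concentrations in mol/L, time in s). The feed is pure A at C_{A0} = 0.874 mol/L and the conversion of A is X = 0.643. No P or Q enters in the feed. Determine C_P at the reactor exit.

0.181 mol/L

Exit C_A = C_{A0}(1−X) = 0.874×0.357 = 0.3120 mol/L.
In a CSTR the entire volume is at exit conditions, so r_P = 0.378×0.3120 = 0.1179 and r_Q = 0.443×0.3120^0.5 = 0.2475.
Fraction of consumed A going to P: r_P/(r_P+r_Q) = 0.3228.
C_P = 0.3228·C_{A0}·X = 0.3228×0.874×0.643 = 0.181 mol/L.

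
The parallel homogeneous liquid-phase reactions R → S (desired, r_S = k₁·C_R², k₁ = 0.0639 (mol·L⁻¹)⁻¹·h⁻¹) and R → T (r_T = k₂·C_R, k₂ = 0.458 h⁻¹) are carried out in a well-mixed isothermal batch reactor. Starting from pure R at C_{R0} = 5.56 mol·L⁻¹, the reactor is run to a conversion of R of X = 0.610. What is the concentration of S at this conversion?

C_R = C_{R0}(1−X) = 2.168 mol·L⁻¹.
Along a PFR/batch, dC_T/dC_R = −r_T/(r_S+r_T) = −k₂/(k₂+k₁·C_R).
Integrating from C_{R0} to C_R: C_T = (0.458/0.0639)·ln[(0.458+0.0639·5.56)/(0.458+0.0639·2.17)] = 7.167·ln(0.8133/0.5966) = 2.221 mol·L⁻¹.
Then C_S = (C_{R0}−C_R) − C_T = 3.392 − 2.221 = 1.170 mol·L⁻¹.

1.17 mol·L⁻¹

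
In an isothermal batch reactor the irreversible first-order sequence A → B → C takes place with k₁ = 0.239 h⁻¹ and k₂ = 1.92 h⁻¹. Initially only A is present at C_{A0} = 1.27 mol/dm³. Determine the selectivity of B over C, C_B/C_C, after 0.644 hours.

Solving the coupled first-order balances gives C_B(t) = [k₁/(k₂−k₁)]·C_{A0}·(e^(−k₁t) − e^(−k₂t)).
e^(−k₁t) = e^(−0.239×0.644) = e^(−0.1539) = 0.8573; e^(−k₂t) = e^(−1.236) = 0.2904.
C_B = 0.239×1.27/(1.92−0.239) × (0.8573−0.2904) = 0.1806×0.5669 = 0.1024 mol/dm³.
C_A = C_{A0}e^(−k₁t) = 1.089 mol/dm³, so C_C = C_{A0}−C_A−C_B = 0.07880 mol/dm³; C_B/C_C = 1.30.

1.30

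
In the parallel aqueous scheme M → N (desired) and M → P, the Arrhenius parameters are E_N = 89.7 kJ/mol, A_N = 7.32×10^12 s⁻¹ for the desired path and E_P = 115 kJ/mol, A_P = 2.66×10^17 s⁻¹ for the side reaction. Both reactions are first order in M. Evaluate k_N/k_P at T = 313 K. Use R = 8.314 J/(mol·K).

0.459

With equal orders, S_{N/P} = k_N/k_P = (A_N/A_P)·exp[(E_P−E_N)/(RT)].
(E_P−E_N)/(RT) = (115−89.7)×10³/(8.314×313) = 25300/2602 = 9.722.
k_N/k_P = (7.32×10^12/2.66×10^17)·exp(9.722) = 2.752×10^-5 × 16685 = 0.459.
Since E_N < E_P, lowering the temperature improves selectivity toward N.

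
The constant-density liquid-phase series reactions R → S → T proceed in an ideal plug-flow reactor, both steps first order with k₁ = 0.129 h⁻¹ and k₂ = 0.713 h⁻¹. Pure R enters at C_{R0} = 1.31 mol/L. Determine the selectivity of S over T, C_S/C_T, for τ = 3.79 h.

0.454

The intermediate concentration in a first-order A→B→C sequence is C_S = k₁C_{R0}(e^(−k₁τ) − e^(−k₂τ))/(k₂−k₁).
e^(−k₁τ) = e^(−0.129×3.79) = e^(−0.4889) = 0.6133; e^(−k₂τ) = e^(−2.702) = 0.06705.
C_S = 0.129×1.31/(0.713−0.129) × (0.6133−0.06705) = 0.2894×0.5462 = 0.1581 mol/L.
C_R = C_{R0}e^(−k₁τ) = 0.8034 mol/L, so C_T = C_{R0}−C_R−C_S = 0.3485 mol/L; C_S/C_T = 0.454.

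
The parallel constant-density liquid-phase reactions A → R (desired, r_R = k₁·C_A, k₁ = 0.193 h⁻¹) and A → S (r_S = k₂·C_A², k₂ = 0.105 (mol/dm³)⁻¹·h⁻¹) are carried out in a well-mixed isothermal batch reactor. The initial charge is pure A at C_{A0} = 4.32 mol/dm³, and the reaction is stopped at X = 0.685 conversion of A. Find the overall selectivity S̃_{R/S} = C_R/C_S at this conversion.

C_A = C_{A0}(1−X) = 1.361 mol/dm³.
Along a PFR/batch, dC_R/dC_A = −r_R/(r_R+r_S) = −k₁/(k₁+k₂·C_A).
Integrating from C_{A0} to C_A: C_R = (0.193/0.105)·ln[(0.193+0.105·4.32)/(0.193+0.105·1.36)] = 1.838·ln(0.6466/0.3359) = 1.204 mol/dm³.
C_S = (C_{A0}−C_A)−C_R = 1.755 mol/dm³; S̃_{R/S} = 1.204/1.755 = 0.686.

0.686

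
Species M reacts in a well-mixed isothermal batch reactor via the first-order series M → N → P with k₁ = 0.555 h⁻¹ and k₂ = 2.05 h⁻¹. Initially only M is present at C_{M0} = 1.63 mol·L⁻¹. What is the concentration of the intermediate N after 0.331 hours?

For first-order series with pure M initially, C_N(t) = k₁C_{M0}/(k₂−k₁)·(e^(−k₁t) − e^(−k₂t)).
e^(−k₁t) = e^(−0.555×0.331) = e^(−0.1837) = 0.8322; e^(−k₂t) = e^(−0.6785) = 0.5074.
C_N = 0.555×1.63/(2.05−0.555) × (0.8322−0.5074) = 0.6051×0.3248 = 0.1966 mol·L⁻¹.

0.197 mol·L⁻¹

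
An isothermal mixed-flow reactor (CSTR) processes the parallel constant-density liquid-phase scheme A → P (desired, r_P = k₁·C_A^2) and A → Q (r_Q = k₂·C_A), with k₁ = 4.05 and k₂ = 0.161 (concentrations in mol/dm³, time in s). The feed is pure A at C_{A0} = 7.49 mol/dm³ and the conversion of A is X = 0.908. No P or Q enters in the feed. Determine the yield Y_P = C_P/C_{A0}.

Exit C_A = C_{A0}(1−X) = 7.49×0.0920 = 0.6891 mol/dm³.
A CSTR operates uniformly at the exit composition, giving r_P = 1.923 and r_Q = 0.1109 (each k·C_A^n at C_A = 0.6891).
Fraction of consumed A going to P: r_P/(r_P+r_Q) = 0.9455.
C_P = 0.9455·C_{A0}·X = 0.9455×7.49×0.908 = 6.43 mol/dm³; Y_P = C_P/C_{A0} = 0.858.

0.858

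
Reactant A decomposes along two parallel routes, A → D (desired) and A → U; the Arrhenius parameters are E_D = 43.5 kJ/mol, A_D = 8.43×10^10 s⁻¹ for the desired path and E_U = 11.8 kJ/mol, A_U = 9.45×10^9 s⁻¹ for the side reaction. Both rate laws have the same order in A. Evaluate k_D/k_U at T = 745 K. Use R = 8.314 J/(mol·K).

0.0534

With equal orders, S_{D/U} = k_D/k_U = (A_D/A_U)·exp[(E_U−E_D)/(RT)].
(E_U−E_D)/(RT) = (11.8−43.5)×10³/(8.314×745) = -31700/6194 = -5.118.
k_D/k_U = (8.43×10^10/9.45×10^9)·exp(-5.118) = 8.921 × 0.005989 = 0.0534.
Since E_D > E_U, raising the temperature improves selectivity toward D.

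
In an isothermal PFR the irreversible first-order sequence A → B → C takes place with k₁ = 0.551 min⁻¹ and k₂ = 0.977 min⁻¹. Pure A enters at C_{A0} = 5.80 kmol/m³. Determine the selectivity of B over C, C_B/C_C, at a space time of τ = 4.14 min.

0.139

The intermediate concentration in a first-order A→B→C sequence is C_B = k₁C_{A0}(e^(−k₁τ) − e^(−k₂τ))/(k₂−k₁).
e^(−k₁τ) = e^(−0.551×4.14) = e^(−2.281) = 0.1022; e^(−k₂τ) = e^(−4.045) = 0.01751.
C_B = 0.551×5.80/(0.977−0.551) × (0.1022−0.01751) = 7.502×0.08465 = 0.6351 kmol/m³.
C_A = C_{A0}e^(−k₁τ) = 0.5926 kmol/m³, so C_C = C_{A0}−C_A−C_B = 4.572 kmol/m³; C_B/C_C = 0.139.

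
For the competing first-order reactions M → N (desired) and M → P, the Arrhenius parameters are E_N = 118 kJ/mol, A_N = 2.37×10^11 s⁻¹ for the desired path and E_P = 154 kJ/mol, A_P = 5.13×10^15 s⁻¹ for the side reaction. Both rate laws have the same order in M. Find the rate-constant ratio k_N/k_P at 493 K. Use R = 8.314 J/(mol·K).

0.301

k_N/k_P = (A_N/A_P)·exp[−(E_N−E_P)/(RT)] = (A_N/A_P)·exp[(E_P−E_N)/(RT)].
(E_P−E_N)/(RT) = (154−118)×10³/(8.314×493) = 36000/4099 = 8.783.
k_N/k_P = (2.37×10^11/5.13×10^15)·exp(8.783) = 4.620×10^-5 × 6523 = 0.301.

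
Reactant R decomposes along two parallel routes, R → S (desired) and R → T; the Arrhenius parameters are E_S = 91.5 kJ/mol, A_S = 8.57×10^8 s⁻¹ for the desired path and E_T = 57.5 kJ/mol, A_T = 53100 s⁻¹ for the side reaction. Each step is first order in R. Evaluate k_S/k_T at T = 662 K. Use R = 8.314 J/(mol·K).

33.5

Since both paths have the same order in R, the concentration cancels and S_{S/T} = k_S/k_T = (A_S/A_T)·exp[(E_T−E_S)/(RT)].
(E_T−E_S)/(RT) = (57.5−91.5)×10³/(8.314×662) = -34000/5504 = -6.177.
k_S/k_T = (8.57×10^8/53100)·exp(-6.177) = 16139 × 0.002076 = 33.5.
Since E_S > E_T, raising the temperature improves selectivity toward S.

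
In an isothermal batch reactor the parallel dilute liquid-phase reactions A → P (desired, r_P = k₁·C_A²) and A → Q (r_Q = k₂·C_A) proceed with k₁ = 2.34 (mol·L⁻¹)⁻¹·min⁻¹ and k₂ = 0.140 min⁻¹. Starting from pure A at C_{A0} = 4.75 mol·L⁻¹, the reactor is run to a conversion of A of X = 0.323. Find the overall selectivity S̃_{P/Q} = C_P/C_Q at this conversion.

65.8

C_A = C_{A0}(1−X) = 3.216 mol·L⁻¹.
Along a PFR/batch, dC_Q/dC_A = −r_Q/(r_P+r_Q) = −k₂/(k₂+k₁·C_A).
Integrating from C_{A0} to C_A: C_Q = (0.140/2.34)·ln[(0.140+2.34·4.75)/(0.140+2.34·3.22)] = 0.05983·ln(11.25/7.665) = 0.02298 mol·L⁻¹.
Then C_P = (C_{A0}−C_A) − C_Q = 1.534 − 0.02298 = 1.511 mol·L⁻¹.
S̃_{P/Q} = C_P/C_Q = 1.511/0.02298 = 65.8.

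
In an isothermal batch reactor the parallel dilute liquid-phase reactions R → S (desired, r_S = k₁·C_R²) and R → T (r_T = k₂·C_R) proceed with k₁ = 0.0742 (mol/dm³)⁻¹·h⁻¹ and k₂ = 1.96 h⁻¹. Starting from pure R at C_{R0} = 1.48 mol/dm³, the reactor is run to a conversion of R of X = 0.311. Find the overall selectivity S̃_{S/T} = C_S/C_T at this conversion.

C_R = C_{R0}(1−X) = 1.020 mol/dm³.
Along a PFR/batch, dC_T/dC_R = −r_T/(r_S+r_T) = −k₂/(k₂+k₁·C_R).
Integrating from C_{R0} to C_R: C_T = (1.96/0.0742)·ln[(1.96+0.0742·1.48)/(1.96+0.0742·1.02)] = 26.42·ln(2.070/2.036) = 0.4395 mol/dm³.
Then C_S = (C_{R0}−C_R) − C_T = 0.4603 − 0.4395 = 0.02078 mol/dm³.
S̃_{S/T} = C_S/C_T = 0.02078/0.4395 = 0.0473.

0.0473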